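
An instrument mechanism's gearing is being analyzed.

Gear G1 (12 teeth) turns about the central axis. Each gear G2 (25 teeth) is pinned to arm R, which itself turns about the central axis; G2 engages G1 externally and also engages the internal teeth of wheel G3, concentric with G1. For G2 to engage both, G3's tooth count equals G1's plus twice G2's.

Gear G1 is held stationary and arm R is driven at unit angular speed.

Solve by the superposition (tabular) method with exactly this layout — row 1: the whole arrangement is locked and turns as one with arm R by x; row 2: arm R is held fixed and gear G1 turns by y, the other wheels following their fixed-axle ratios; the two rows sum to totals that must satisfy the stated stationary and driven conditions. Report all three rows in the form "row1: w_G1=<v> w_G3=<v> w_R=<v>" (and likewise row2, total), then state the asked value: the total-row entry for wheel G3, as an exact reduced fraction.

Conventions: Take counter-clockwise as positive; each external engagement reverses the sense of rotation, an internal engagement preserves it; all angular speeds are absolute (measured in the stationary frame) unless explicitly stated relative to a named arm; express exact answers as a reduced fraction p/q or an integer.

row1: w_G1=1 w_G3=1 w_R=1
row2: w_G1=-1 w_G3=6/31 w_R=0
total: w_G1=0 w_G3=37/31 w_R=1
asked value: 37/31

class = planetary set [G3 = 12+2·25 = 62; Willis about the carrier]
row 1 — lock + rotate with arm: ω_sun = ω_ring = ω_arm = x
row 2 — arm fixed, fixed-axis ratios: sun y, ring −(12/62)·y, arm 0
boundary: total ω_sun = x + y = 0 and total ω_arm = x = 1  ⇒  y = -1, x = 1
row 2 ring = −(12/62)·(-1) = 6/31
totals (row 1 + row 2): sun 1 + (-1) = 0, ring 1 + 6/31 = 37/31, arm 1 + 0 = 1
asked cell (total, ring) = 37/31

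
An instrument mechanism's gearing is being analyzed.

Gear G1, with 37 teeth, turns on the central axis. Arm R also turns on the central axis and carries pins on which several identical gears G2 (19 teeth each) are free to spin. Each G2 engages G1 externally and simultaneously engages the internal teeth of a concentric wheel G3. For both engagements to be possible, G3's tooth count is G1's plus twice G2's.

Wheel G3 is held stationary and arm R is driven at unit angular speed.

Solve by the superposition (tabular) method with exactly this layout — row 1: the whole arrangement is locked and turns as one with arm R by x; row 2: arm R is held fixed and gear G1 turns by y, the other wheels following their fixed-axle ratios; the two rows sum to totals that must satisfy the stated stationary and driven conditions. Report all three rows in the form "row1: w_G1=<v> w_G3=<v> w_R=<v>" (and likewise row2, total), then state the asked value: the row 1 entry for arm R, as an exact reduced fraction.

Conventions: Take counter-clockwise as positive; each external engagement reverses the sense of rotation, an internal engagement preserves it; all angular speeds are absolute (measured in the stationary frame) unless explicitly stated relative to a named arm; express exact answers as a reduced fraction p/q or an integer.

class = planetary set [G3 = 37+2·19 = 75; Willis about the carrier]
row 1: whole set turns with the arm by x
superposition row 2 [arm held]: sun y, ring −(37/75)·y, arm 0
boundary: total ω_ring = x − (37/75)·y = 0 and total ω_arm = x = 1  ⇒  y = 75/37, x = 1
row 2 ring = −(37/75)·75/37 = -1
totals (row 1 + row 2): sun 1 + 75/37 = 112/37, ring 1 + (-1) = 0, arm 1 + 0 = 1
asked cell (row1, arm) = 1

row1: w_G1=1 w_G3=1 w_R=1
row2: w_G1=75/37 w_G3=-1 w_R=0
total: w_G1=112/37 w_G3=0 w_R=1
asked value: 1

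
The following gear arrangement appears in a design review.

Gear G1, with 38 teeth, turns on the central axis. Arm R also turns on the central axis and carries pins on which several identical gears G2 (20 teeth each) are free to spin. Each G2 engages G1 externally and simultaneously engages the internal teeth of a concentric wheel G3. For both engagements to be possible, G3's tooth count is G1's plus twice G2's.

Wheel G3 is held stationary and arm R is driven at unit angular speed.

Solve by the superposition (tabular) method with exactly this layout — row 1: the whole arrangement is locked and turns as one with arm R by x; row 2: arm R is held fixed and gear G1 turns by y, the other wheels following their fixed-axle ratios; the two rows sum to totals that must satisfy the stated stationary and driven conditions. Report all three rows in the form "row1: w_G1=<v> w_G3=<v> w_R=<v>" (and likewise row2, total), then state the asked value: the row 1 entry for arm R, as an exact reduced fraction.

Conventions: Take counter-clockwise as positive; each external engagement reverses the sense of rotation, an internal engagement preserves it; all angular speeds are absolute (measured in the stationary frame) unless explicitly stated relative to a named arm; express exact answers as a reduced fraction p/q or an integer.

row1: w_G1=1 w_G3=1 w_R=1
row2: w_G1=39/19 w_G3=-1 w_R=0
total: w_G1=58/19 w_G3=0 w_R=1
asked value: 1

recognized (axles ride arm R): planetary set, 38/20/78 teeth
row 1 — lock + rotate with arm: ω_sun = ω_ring = ω_arm = x
row 2 — arm fixed, fixed-axis ratios: sun y, ring −(38/78)·y, arm 0
boundary: total ω_ring = x − (38/78)·y = 0 and total ω_arm = x = 1  ⇒  y = 39/19, x = 1
row 2 ring = −(38/78)·39/19 = -1
totals (row 1 + row 2): sun 1 + 39/19 = 58/19, ring 1 + (-1) = 0, arm 1 + 0 = 1
asked cell (row1, arm) = 1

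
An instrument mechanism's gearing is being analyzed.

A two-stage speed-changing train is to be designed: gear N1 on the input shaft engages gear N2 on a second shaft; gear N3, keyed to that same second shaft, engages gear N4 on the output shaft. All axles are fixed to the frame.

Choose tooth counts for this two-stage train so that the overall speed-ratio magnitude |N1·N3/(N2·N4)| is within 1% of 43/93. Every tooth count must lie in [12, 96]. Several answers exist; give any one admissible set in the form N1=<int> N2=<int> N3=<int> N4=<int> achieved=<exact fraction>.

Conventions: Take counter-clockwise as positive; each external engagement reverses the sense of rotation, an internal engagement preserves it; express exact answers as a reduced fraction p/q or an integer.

N1=12 N2=93 N3=43 N4=12 achieved=43/93

class = fixed-axis compound train [2-stage, 43/93 wanted]
target = 43/93 in lowest terms: an exact hit needs N1·N3 = k·43 and N2·N4 = k·93 for one integer k, every count in [12, 96]; additionally prefer no 1:1 stage (N1 ≠ N2, N3 ≠ N4)
k = 1…11: no 1:1-free in-range split of k·43 and k·93 into factor pairs; take k = 12
k = 12: N1·N3 = 516 = 12·43, N2·N4 = 1116 = 93·12
achieved = 12·43/(93·12) = 43/93; |achieved − target| = 0 ≤ 43/9300 ✓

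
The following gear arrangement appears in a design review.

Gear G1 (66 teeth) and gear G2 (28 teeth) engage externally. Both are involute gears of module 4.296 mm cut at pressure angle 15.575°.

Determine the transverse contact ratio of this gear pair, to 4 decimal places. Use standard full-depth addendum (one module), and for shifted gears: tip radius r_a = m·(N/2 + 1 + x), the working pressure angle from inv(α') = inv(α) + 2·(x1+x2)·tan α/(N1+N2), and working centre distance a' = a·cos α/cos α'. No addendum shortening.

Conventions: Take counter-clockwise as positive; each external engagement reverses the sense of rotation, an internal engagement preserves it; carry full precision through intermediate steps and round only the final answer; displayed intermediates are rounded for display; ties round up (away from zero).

single-mesh involute tooth geometry (66T engaging 28T at module 4.296)
base radii: r_b1 = 136.562253, r_b2 = 57.935501
tip radii: r_a1 = 146.064000, r_a2 = 64.440000
no profile shift: α' = α, a' = a
action lengths: √(r_a1²−r_b1²) = 51.821263, √(r_a2²−r_b2²) = 28.213318
base pitch p_b = π·m·cos α = 13.000696
CR = (51.821263 + 28.213318 − 201.912000·sin 15.57500°)/13.000696 = 1.986148
contact ratio ≈ 1.9861

1.9861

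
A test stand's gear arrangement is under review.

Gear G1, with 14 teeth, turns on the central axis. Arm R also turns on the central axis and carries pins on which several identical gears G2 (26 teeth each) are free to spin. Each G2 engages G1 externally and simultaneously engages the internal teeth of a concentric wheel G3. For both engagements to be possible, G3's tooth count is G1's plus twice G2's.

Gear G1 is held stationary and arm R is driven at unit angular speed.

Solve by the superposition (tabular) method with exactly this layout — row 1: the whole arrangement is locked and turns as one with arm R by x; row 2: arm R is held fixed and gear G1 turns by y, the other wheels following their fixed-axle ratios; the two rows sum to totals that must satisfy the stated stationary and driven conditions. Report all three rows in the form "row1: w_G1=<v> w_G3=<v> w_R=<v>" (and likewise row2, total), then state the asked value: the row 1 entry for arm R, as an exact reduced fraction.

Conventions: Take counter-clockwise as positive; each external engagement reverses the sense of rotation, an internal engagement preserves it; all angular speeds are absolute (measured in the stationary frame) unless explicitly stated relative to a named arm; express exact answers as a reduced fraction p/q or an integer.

row1: w_G1=1 w_G3=1 w_R=1
row2: w_G1=-1 w_G3=7/33 w_R=0
total: w_G1=0 w_G3=40/33 w_R=1
asked value: 1

planetary set (14T centre, 26T on arm, 66T internal) — Willis relation
row 1: whole set turns with the arm by x
superposition row 2 [arm held]: sun y, ring −(14/66)·y, arm 0
boundary: total ω_sun = x + y = 0 and total ω_arm = x = 1  ⇒  y = -1, x = 1
row 2 ring = −(14/66)·(-1) = 7/33
totals (row 1 + row 2): sun 1 + (-1) = 0, ring 1 + 7/33 = 40/33, arm 1 + 0 = 1
asked cell (row1, arm) = 1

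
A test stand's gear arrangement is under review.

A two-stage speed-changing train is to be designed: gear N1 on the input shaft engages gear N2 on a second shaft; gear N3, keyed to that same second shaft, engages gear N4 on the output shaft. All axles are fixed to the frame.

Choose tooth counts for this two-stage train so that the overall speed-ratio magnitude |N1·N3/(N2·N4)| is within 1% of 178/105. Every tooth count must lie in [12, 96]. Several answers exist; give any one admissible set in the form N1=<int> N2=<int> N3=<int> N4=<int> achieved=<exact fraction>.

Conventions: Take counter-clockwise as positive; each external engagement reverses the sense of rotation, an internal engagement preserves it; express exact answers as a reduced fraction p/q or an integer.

class = fixed-axis compound train [2-stage, 178/105 wanted]
target = 178/105 in lowest terms: an exact hit needs N1·N3 = k·178 and N2·N4 = k·105 for one integer k, every count in [12, 96]; additionally prefer no 1:1 stage (N1 ≠ N2, N3 ≠ N4)
k = 1…5: no 1:1-free in-range split of k·178 and k·105 into factor pairs; take k = 6
k = 6: N1·N3 = 1068 = 12·89, N2·N4 = 630 = 14·45
achieved = 12·89/(14·45) = 178/105; |achieved − target| = 0 ≤ 89/5250 ✓

N1=12 N2=14 N3=89 N4=45 achieved=178/105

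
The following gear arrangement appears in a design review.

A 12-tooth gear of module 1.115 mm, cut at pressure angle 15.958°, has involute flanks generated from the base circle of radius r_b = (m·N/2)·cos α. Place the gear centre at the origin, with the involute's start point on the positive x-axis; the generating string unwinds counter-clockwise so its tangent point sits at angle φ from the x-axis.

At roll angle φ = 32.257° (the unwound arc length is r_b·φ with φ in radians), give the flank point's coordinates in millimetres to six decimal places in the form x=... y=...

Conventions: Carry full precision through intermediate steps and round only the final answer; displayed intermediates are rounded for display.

x=7.372197 y=0.370607

topology: single-mesh involute geometry — m = 1.115, N = 12
pitch radius r_p = m·N/2 = 1.115·12/2 = 6.690000
base radius r_b = r_p·cos α = 6.690000·cos 15.958° = 6.432191
roll angle φ = 32.257° = 0.56299086 rad
x = r_b·(cos φ + φ·sin φ) = 7.372197
y = r_b·(sin φ − φ·cos φ) = 0.370607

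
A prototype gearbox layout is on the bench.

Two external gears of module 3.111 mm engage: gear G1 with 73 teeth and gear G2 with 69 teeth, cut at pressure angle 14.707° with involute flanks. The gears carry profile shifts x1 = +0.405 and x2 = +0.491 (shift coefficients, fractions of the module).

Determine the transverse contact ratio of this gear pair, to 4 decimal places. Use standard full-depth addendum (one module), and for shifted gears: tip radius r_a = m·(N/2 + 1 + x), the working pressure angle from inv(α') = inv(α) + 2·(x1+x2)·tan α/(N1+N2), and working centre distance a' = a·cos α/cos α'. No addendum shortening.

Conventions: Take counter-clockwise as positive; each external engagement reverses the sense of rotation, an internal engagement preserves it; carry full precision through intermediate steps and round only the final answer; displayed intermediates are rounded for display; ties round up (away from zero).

single-mesh involute tooth geometry (73T engaging 69T at module 3.111)
base radii: r_b1 = 109.831183, r_b2 = 103.813036
tip radii: r_a1 = 117.922455, r_a2 = 111.968001
inv(α') = inv(14.707°) + 2·(+0.405+0.491)·tan α/(73+69) = 0.00910247  ⇒  α' = 17.04753°
a' = a·cos α / cos α' = 220.8810·cos 14.707°/cos 17.04753° = 223.462745
action lengths: √(r_a1²−r_b1²) = 42.928040, √(r_a2²−r_b2²) = 41.948621
base pitch p_b = π·m·cos α = 9.453283
CR = (42.928040 + 41.948621 − 223.462745·sin 17.04753°)/9.453283 = 2.048520
contact ratio ≈ 2.0485

2.0485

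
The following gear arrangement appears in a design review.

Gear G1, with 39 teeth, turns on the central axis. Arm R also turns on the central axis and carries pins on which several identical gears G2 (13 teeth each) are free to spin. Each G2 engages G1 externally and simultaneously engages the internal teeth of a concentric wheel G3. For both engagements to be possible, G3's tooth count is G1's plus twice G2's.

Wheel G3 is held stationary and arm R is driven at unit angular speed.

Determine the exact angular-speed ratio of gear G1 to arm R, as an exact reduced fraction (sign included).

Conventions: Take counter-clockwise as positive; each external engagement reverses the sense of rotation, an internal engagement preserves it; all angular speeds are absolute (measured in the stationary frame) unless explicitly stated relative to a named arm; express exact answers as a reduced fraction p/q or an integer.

8/3

planetary set (39T centre, 13T on arm, 65T internal) — Willis relation
ring teeth: 39 + 2·13 = 65
39(ω_sun−ω_arm) = −65(ω_ring−ω_arm),  ω_ring = 0, ω_arm = 1
ω_sun = 1 − (65/39)(0−1) = 8/3
ω_out/ω_in = 8/3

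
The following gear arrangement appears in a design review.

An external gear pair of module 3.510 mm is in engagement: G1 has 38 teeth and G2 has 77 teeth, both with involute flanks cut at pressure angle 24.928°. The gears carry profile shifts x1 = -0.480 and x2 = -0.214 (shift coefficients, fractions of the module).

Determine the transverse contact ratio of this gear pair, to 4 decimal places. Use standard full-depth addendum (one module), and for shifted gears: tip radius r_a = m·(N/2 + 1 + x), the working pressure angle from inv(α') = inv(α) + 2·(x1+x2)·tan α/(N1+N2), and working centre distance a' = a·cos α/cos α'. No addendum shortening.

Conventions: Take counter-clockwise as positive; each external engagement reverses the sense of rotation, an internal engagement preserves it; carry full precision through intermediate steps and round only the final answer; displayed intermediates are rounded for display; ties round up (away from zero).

class = single-mesh tooth geometry [involute pair 38T × 77T, m = 3.510]
base radii: r_b1 = 60.477036, r_b2 = 122.545573
tip radii: r_a1 = 68.515200, r_a2 = 137.893860
inv(α') = inv(24.928°) + 2·(-0.480-0.214)·tan α/(38+77) = 0.02409332  ⇒  α' = 23.32684°
a' = a·cos α / cos α' = 201.8250·cos 24.928°/cos 23.32684° = 199.314367
action lengths: √(r_a1²−r_b1²) = 32.200322, √(r_a2²−r_b2²) = 63.224197
base pitch p_b = π·m·cos α = 9.999695
CR = (32.200322 + 63.224197 − 199.314367·sin 23.32684°)/9.999695 = 1.650138
contact ratio ≈ 1.6501

1.6501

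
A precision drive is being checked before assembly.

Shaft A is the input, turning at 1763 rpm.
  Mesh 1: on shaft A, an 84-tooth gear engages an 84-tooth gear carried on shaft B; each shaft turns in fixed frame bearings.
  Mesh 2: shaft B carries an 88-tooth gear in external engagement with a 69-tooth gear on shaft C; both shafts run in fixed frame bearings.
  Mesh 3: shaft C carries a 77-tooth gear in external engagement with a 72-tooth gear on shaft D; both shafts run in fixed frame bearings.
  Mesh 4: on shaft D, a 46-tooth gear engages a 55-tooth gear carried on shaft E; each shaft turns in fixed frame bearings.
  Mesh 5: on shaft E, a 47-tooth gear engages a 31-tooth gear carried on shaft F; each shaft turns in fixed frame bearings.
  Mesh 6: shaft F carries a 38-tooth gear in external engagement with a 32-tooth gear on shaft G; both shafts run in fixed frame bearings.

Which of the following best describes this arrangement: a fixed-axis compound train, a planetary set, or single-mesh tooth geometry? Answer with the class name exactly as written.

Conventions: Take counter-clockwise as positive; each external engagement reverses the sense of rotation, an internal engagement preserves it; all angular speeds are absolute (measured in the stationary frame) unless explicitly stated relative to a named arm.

topology: fixed-axis compound train — 6 meshes, A→G
classification: fixed-axis compound train

fixed-axis compound train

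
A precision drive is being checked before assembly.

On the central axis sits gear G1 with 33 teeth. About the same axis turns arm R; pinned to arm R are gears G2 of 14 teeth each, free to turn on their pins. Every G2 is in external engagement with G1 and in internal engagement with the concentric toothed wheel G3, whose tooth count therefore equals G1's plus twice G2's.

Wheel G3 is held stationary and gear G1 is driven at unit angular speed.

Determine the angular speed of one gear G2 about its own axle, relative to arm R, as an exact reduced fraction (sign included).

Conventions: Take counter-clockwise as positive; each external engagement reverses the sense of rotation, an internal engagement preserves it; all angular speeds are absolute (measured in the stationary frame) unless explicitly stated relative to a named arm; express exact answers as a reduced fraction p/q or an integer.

-2013/1316

planetary set (33T centre, 14T on arm, 61T internal) — Willis relation
ring teeth: 33 + 2·14 = 61
33(ω_sun−ω_arm) = −61(ω_ring−ω_arm),  ω_ring = 0, ω_sun = 1
33(1−ω_arm) = −61(0−ω_arm)  ⇒  94·ω_arm = 33  ⇒  ω_arm = 33/94
sun–planet mesh: 33·(1−33/94) = −14·(ω_p−ω_arm)  ⇒  ω_p−ω_arm = -2013/1316
exact speed ratio = -2013/1316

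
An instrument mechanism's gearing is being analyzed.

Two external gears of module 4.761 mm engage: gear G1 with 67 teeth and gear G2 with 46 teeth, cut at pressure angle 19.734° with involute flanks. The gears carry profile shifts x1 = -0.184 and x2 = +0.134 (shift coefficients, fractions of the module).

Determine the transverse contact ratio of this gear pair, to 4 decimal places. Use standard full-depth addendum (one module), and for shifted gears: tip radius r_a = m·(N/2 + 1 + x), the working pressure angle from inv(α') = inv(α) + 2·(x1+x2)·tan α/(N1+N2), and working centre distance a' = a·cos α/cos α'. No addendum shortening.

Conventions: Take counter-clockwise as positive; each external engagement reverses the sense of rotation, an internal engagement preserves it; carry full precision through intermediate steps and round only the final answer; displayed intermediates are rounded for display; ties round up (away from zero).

1.7841

single-mesh involute tooth geometry (67T engaging 46T at module 4.761)
base radii: r_b1 = 150.126501, r_b2 = 103.071926
tip radii: r_a1 = 163.378476, r_a2 = 114.901974
inv(α') = inv(19.734°) + 2·(-0.184+0.134)·tan α/(67+46) = 0.01398074  ⇒  α' = 19.59154°
a' = a·cos α / cos α' = 268.9965·cos 19.734°/cos 19.59154° = 268.757623
action lengths: √(r_a1²−r_b1²) = 64.455876, √(r_a2²−r_b2²) = 50.780327
base pitch p_b = π·m·cos α = 14.078696
CR = (64.455876 + 50.780327 − 268.757623·sin 19.59154°)/14.078696 = 1.784143
contact ratio ≈ 1.7841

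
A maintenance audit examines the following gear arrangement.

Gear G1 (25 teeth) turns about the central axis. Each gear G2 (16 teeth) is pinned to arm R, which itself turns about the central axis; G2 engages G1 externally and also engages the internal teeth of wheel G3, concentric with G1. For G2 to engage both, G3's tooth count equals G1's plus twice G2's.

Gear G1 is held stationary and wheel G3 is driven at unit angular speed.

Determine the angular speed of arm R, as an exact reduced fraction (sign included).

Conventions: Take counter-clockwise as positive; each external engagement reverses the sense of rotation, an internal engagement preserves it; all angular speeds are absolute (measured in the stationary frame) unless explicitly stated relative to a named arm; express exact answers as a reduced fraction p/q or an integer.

57/82

recognized (axles ride arm R): planetary set, 25/16/57 teeth
ring teeth: 25 + 2·16 = 57
25(ω_sun−ω_arm) = −57(ω_ring−ω_arm),  ω_sun = 0, ω_ring = 1
25(0−ω_arm) = −57(1−ω_arm)  ⇒  82·ω_arm = 57  ⇒  ω_arm = 57/82
exact speed ratio = 57/82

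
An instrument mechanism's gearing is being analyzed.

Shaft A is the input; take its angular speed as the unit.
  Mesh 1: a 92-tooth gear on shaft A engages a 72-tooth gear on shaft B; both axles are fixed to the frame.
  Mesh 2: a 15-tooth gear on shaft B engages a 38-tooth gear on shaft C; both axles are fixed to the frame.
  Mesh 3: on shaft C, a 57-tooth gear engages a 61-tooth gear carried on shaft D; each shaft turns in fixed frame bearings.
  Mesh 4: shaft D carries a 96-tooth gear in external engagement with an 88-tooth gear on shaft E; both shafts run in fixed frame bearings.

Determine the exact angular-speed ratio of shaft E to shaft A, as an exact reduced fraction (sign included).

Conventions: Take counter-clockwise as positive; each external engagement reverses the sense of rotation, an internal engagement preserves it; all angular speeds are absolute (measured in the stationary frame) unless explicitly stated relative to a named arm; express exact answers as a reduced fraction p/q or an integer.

class = fixed-axis compound train [4 meshes; 4 ratios multiply, 4 sense flips]
mesh 1 [92T→72T]: running ratio 23/18, sense −
mesh 2 [15T→38T]: running ratio 115/228, sense +
mesh 3 [57T→61T]: running ratio 115/244, sense −
mesh 4 [96T→88T]: running ratio 345/671, sense +
ω_out/ω_in = 345/671

345/671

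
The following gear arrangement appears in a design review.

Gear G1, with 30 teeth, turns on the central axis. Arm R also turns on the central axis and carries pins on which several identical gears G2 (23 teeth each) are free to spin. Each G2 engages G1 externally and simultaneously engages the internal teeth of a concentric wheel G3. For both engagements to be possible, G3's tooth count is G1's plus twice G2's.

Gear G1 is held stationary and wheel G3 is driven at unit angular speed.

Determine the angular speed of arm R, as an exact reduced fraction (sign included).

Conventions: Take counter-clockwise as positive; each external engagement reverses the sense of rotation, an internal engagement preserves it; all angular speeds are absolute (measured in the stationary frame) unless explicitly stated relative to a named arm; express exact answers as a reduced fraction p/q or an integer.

topology: planetary set — G1 30T / G2 23T / G3 76T, arm = carrier (Willis)
ring teeth: 30 + 2·23 = 76
30(ω_sun−ω_arm) = −76(ω_ring−ω_arm),  ω_sun = 0, ω_ring = 1
30(0−ω_arm) = −76(1−ω_arm)  ⇒  106·ω_arm = 76  ⇒  ω_arm = 38/53
exact speed ratio = 38/53

38/53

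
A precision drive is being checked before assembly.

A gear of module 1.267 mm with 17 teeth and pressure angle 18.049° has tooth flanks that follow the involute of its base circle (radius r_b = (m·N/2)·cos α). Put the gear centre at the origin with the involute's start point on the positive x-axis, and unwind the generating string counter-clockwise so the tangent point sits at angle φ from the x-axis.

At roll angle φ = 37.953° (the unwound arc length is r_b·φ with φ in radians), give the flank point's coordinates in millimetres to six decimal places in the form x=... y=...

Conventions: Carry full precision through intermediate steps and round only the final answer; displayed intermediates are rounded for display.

recognized (one wheel, involute flank): single-mesh tooth geometry, m = 1.267, N = 17
pitch radius r_p = m·N/2 = 1.267·17/2 = 10.769500
base radius r_b = r_p·cos α = 10.769500·cos 18.049° = 10.239553
roll angle φ = 37.953° = 0.66240481 rad
x = r_b·(cos φ + φ·sin φ) = 12.245526
y = r_b·(sin φ − φ·cos φ) = 0.949190

x=12.245526 y=0.949190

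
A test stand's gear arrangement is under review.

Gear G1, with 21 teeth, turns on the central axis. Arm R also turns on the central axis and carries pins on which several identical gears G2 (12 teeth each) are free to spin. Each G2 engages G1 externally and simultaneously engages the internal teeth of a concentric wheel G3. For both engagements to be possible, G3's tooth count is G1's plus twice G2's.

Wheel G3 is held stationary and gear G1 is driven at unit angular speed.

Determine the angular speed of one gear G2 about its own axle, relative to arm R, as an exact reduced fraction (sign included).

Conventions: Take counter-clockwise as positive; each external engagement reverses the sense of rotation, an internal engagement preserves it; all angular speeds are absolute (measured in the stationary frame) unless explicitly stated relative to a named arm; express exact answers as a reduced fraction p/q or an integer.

planetary set (21T centre, 12T on arm, 45T internal) — Willis relation
ring teeth: 21 + 2·12 = 45
21(ω_sun−ω_arm) = −45(ω_ring−ω_arm),  ω_ring = 0, ω_sun = 1
21(1−ω_arm) = −45(0−ω_arm)  ⇒  66·ω_arm = 21  ⇒  ω_arm = 7/22
sun–planet mesh: 21·(1−7/22) = −12·(ω_p−ω_arm)  ⇒  ω_p−ω_arm = -105/88
exact speed ratio = -105/88

-105/88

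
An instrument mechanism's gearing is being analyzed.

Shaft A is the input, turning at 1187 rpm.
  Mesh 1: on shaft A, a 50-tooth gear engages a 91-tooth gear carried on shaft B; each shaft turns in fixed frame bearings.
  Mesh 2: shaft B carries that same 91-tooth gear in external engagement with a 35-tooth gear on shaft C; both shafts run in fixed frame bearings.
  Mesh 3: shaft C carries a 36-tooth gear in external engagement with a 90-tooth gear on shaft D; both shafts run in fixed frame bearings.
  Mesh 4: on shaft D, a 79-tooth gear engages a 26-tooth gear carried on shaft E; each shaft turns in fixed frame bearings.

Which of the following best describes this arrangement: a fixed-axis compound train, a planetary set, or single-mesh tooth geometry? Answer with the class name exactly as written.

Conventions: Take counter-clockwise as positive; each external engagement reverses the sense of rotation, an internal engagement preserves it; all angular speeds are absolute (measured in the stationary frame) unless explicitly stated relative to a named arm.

fixed-axis compound train

recognized (5 fixed axles, 4 meshes): fixed-axis compound train
classification: fixed-axis compound train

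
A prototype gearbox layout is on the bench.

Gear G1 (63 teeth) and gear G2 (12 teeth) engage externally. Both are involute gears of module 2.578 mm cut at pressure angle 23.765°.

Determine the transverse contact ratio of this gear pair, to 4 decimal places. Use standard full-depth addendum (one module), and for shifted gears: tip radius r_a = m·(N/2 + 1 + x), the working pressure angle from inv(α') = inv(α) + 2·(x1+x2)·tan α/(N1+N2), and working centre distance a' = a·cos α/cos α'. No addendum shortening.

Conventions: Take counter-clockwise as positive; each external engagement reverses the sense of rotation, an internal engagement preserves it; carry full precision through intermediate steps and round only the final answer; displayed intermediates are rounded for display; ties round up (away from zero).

single-mesh involute tooth geometry (63T engaging 12T at module 2.578)
base radii: r_b1 = 74.321134, r_b2 = 14.156407
tip radii: r_a1 = 83.785000, r_a2 = 18.046000
no profile shift: α' = α, a' = a
action lengths: √(r_a1²−r_b1²) = 38.681975, √(r_a2²−r_b2²) = 11.191705
base pitch p_b = π·m·cos α = 7.412277
CR = (38.681975 + 11.191705 − 96.675000·sin 23.76500°)/7.412277 = 1.472554
contact ratio ≈ 1.4726

1.4726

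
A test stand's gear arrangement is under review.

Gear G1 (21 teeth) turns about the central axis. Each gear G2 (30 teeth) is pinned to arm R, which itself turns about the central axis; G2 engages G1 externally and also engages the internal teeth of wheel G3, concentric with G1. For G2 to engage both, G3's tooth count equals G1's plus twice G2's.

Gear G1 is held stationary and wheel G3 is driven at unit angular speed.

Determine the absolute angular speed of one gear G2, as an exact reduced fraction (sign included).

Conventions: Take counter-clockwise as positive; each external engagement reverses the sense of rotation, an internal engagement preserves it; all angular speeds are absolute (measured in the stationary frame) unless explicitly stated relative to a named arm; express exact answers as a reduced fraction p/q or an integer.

27/20

recognized (axles ride arm R): planetary set, 21/30/81 teeth
ring teeth: 21 + 2·30 = 81
21(ω_sun−ω_arm) = −81(ω_ring−ω_arm),  ω_sun = 0, ω_ring = 1
21(0−ω_arm) = −81(1−ω_arm)  ⇒  102·ω_arm = 81  ⇒  ω_arm = 27/34
sun–planet mesh: 21·(0−27/34) = −30·(ω_p−ω_arm)  ⇒  ω_p−ω_arm = 189/340
ω_p = 27/34 + 189/340 = 27/20
exact speed ratio = 27/20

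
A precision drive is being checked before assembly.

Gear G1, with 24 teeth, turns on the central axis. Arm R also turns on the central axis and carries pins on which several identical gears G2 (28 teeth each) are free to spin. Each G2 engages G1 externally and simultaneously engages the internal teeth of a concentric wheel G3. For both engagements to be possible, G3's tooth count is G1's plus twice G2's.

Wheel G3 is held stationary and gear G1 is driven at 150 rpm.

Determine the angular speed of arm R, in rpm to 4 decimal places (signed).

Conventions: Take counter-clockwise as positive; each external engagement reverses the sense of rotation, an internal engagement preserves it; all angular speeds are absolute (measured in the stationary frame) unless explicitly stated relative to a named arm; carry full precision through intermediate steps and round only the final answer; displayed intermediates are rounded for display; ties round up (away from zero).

+34.6154 rpm

topology: planetary set — G1 24T / G2 28T / G3 80T, arm = carrier (Willis)
normalise by the input: solve with ω_sun = 1, then scale by 150 rpm
ring teeth: 24 + 2·28 = 80
24(ω_sun−ω_arm) = −80(ω_ring−ω_arm),  ω_ring = 0, ω_sun = 1
24(1−ω_arm) = −80(0−ω_arm)  ⇒  104·ω_arm = 24  ⇒  ω_arm = 3/13
scale: ω_arm = 3/13 × 150 rpm = +34.6154 rpm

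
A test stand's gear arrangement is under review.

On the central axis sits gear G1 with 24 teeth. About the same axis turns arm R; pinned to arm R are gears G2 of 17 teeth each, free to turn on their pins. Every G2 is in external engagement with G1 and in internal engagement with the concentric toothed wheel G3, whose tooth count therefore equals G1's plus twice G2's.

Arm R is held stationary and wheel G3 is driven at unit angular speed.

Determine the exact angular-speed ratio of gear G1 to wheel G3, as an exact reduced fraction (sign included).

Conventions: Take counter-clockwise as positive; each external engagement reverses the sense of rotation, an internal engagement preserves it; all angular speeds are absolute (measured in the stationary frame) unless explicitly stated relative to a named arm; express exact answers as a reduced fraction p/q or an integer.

-29/12

class = planetary set [G3 = 24+2·17 = 58; Willis about the carrier]
ring teeth: 24 + 2·17 = 58
24(ω_sun−ω_arm) = −58(ω_ring−ω_arm),  ω_arm = 0, ω_ring = 1
ω_sun = 0 − (58/24)(1−0) = -29/12
ω_out/ω_in = -29/12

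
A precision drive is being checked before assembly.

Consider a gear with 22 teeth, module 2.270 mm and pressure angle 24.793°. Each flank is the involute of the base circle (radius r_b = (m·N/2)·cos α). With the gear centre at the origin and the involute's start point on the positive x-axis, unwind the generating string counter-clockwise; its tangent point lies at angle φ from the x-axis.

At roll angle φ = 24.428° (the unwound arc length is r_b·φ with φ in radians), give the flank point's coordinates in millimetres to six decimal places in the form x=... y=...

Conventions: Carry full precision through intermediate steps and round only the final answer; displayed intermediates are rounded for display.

x=24.636064 y=0.575019

class = single-mesh tooth geometry [base-circle involute, m = 2.270, 22T]
pitch radius r_p = m·N/2 = 2.270·22/2 = 24.970000
base radius r_b = r_p·cos α = 24.970000·cos 24.793° = 22.668483
roll angle φ = 24.428° = 0.42634903 rad
x = r_b·(cos φ + φ·sin φ) = 24.636064
y = r_b·(sin φ − φ·cos φ) = 0.575019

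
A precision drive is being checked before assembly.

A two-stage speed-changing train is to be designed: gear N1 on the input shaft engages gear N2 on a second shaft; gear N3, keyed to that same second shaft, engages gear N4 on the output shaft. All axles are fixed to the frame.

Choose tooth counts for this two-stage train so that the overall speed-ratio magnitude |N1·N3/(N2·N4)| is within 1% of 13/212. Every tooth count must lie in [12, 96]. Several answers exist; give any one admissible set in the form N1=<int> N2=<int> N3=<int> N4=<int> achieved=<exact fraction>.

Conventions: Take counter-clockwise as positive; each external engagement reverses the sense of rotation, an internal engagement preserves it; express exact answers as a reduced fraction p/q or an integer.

topology: fixed-axis compound train — 2 stages, target 13/212
target = 13/212 in lowest terms: an exact hit needs N1·N3 = k·13 and N2·N4 = k·212 for one integer k, every count in [12, 96]; additionally prefer no 1:1 stage (N1 ≠ N2, N3 ≠ N4)
k = 1…11: no 1:1-free in-range split of k·13 and k·212 into factor pairs; take k = 12
k = 12: N1·N3 = 156 = 12·13, N2·N4 = 2544 = 48·53
achieved = 12·13/(48·53) = 13/212; |achieved − target| = 0 ≤ 13/21200 ✓

N1=12 N2=48 N3=13 N4=53 achieved=13/212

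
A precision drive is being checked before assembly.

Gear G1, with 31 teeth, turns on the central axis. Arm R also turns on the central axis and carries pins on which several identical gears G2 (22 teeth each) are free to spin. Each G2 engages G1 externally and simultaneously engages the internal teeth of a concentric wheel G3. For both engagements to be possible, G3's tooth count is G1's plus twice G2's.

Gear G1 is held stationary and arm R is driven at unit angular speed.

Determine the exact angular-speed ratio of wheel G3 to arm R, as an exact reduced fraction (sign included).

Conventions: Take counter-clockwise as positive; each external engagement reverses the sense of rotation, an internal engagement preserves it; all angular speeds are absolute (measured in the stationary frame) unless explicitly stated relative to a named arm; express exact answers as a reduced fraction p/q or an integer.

topology: planetary set — G1 31T / G2 22T / G3 75T, arm = carrier (Willis)
ring teeth: 31 + 2·22 = 75
31(ω_sun−ω_arm) = −75(ω_ring−ω_arm),  ω_sun = 0, ω_arm = 1
ω_ring = 1 − (31/75)(0−1) = 106/75
ω_out/ω_in = 106/75

106/75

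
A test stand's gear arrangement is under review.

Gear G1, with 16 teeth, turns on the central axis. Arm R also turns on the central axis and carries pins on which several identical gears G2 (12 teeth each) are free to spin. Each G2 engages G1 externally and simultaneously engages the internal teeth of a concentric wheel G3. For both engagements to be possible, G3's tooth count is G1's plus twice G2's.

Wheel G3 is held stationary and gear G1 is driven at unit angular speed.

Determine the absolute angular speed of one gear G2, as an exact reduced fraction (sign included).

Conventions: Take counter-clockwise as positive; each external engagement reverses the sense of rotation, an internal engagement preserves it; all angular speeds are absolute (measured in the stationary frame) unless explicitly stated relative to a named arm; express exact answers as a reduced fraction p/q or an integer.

-2/3

recognized (axles ride arm R): planetary set, 16/12/40 teeth
ring teeth: 16 + 2·12 = 40
16(ω_sun−ω_arm) = −40(ω_ring−ω_arm),  ω_ring = 0, ω_sun = 1
16(1−ω_arm) = −40(0−ω_arm)  ⇒  56·ω_arm = 16  ⇒  ω_arm = 2/7
sun–planet mesh: 16·(1−2/7) = −12·(ω_p−ω_arm)  ⇒  ω_p−ω_arm = -20/21
ω_p = 2/7 − 20/21 = -2/3
exact speed ratio = -2/3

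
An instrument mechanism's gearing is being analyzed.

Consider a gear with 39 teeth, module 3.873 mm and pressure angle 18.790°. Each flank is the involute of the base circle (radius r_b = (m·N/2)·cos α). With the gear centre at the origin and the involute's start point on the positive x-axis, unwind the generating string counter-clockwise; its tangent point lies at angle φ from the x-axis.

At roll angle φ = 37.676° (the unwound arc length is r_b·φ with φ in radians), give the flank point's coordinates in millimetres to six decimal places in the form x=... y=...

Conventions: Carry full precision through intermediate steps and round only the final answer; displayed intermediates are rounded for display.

recognized (one wheel, involute flank): single-mesh tooth geometry, m = 3.873, N = 39
pitch radius r_p = m·N/2 = 3.873·39/2 = 75.523500
base radius r_b = r_p·cos α = 75.523500·cos 18.790° = 71.498512
roll angle φ = 37.676° = 0.65757025 rad
x = r_b·(cos φ + φ·sin φ) = 85.325154
y = r_b·(sin φ − φ·cos φ) = 6.487926

x=85.325154 y=6.487926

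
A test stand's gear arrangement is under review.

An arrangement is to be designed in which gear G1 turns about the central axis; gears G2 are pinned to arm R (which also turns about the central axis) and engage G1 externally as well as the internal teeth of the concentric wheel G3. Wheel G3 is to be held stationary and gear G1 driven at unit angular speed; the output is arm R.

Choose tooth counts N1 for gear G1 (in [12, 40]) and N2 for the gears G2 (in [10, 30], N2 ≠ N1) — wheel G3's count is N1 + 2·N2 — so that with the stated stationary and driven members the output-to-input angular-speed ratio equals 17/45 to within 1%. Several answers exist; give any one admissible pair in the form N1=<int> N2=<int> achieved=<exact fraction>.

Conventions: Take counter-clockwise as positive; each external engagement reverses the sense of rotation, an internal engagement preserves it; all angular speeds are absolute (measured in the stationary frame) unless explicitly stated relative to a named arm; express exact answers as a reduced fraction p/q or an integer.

N1=34 N2=11 achieved=17/45

design class (target 17/45): planetary set
Willis with ω_ring = 0: ω_arm/ω_sun = N1/(N1+N3); set equal to 17/45  ⇒  N3/N1 = 1/(17/45) − 1 = 28/17
N3 = N1 + 2·N2  ⇒  N2/N1 = (N3/N1 − 1)/2 = (28/17 − 1)/2 = 11/34
smallest multiple with N1 ≥ 12 and N2 ≥ 10: k = 1  ⇒  N1 = 1·34 = 34, N2 = 1·11 = 11 (N1 ≤ 40, N2 ≤ 30, N2 ≠ N1 ✓), N3 = 34 + 2·11 = 56
check: N1/(N1+N3) with N1 = 34, N3 = 56 gives 17/45; |achieved − target| = 0 ≤ 17/4500 ✓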